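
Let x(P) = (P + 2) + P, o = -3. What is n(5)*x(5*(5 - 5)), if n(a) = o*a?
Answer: -30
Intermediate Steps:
x(P) = 2 + 2*P (x(P) = (2 + P) + P = 2 + 2*P)
n(a) = -3*a
n(5)*x(5*(5 - 5)) = (-3*5)*(2 + 2*(5*(5 - 5))) = -15*(2 + 2*(5*0)) = -15*(2 + 2*0) = -15*(2 + 0) = -15*2 = -30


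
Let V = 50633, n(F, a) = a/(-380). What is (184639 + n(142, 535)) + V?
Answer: 17880565/76 ≈ 2.3527e+5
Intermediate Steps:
n(F, a) = -a/380 (n(F, a) = a*(-1/380) = -a/380)
(184639 + n(142, 535)) + V = (184639 - 1/380*535) + 50633 = (184639 - 107/76) + 50633 = 14032457/76 + 50633 = 17880565/76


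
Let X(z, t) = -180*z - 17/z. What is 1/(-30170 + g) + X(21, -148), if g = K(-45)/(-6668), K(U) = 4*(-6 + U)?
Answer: -3993140271590/1056160119 ≈ -3780.8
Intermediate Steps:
K(U) = -24 + 4*U
g = 51/1667 (g = (-24 + 4*(-45))/(-6668) = (-24 - 180)*(-1/6668) = -204*(-1/6668) = 51/1667 ≈ 0.030594)
1/(-30170 + g) + X(21, -148) = 1/(-30170 + 51/1667) + (-180*21 - 17/21) = 1/(-50293339/1667) + (-3780 - 17*1/21) = -1667/50293339 + (-3780 - 17/21) = -1667/50293339 - 79397/21 = -3993140271590/1056160119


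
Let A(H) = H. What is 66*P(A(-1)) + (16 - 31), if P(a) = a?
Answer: -81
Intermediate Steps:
66*P(A(-1)) + (16 - 31) = 66*(-1) + (16 - 31) = -66 - 15 = -81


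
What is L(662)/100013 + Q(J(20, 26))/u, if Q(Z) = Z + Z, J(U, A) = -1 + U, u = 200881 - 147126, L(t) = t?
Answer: 39386304/5376198815 ≈ 0.0073261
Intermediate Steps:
u = 53755
Q(Z) = 2*Z
L(662)/100013 + Q(J(20, 26))/u = 662/100013 + (2*(-1 + 20))/53755 = 662*(1/100013) + (2*19)*(1/53755) = 662/100013 + 38*(1/53755) = 662/100013 + 38/53755 = 39386304/5376198815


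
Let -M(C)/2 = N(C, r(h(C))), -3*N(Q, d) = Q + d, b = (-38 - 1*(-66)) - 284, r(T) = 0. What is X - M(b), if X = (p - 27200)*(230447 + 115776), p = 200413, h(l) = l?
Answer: 179910974009/3 ≈ 5.9970e+10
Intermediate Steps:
b = -256 (b = (-38 + 66) - 284 = 28 - 284 = -256)
N(Q, d) = -Q/3 - d/3 (N(Q, d) = -(Q + d)/3 = -Q/3 - d/3)
X = 59970324499 (X = (200413 - 27200)*(230447 + 115776) = 173213*346223 = 59970324499)
M(C) = 2*C/3 (M(C) = -2*(-C/3 - ⅓*0) = -2*(-C/3 + 0) = -(-2)*C/3 = 2*C/3)
X - M(b) = 59970324499 - 2*(-256)/3 = 59970324499 - 1*(-512/3) = 59970324499 + 512/3 = 179910974009/3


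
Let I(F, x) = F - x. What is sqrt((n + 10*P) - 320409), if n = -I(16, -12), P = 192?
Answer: I*sqrt(318517) ≈ 564.37*I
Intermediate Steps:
n = -28 (n = -(16 - 1*(-12)) = -(16 + 12) = -1*28 = -28)
sqrt((n + 10*P) - 320409) = sqrt((-28 + 10*192) - 320409) = sqrt((-28 + 1920) - 320409) = sqrt(1892 - 320409) = sqrt(-318517) = I*sqrt(318517)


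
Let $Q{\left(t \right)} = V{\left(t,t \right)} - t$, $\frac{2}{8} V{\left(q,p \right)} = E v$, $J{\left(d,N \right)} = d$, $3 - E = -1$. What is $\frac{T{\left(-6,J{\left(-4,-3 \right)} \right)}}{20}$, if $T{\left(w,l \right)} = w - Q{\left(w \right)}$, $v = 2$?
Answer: $- \frac{11}{5} \approx -2.2$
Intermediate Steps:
$E = 4$ ($E = 3 - -1 = 3 + 1 = 4$)
$V{\left(q,p \right)} = 32$ ($V{\left(q,p \right)} = 4 \cdot 4 \cdot 2 = 4 \cdot 8 = 32$)
$Q{\left(t \right)} = 32 - t$
$T{\left(w,l \right)} = -32 + 2 w$ ($T{\left(w,l \right)} = w - \left(32 - w\right) = w + \left(-32 + w\right) = -32 + 2 w$)
$\frac{T{\left(-6,J{\left(-4,-3 \right)} \right)}}{20} = \frac{-32 + 2 \left(-6\right)}{20} = \frac{-32 - 12}{20} = \frac{1}{20} \left(-44\right) = - \frac{11}{5}$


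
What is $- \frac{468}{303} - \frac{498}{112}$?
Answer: $- \frac{33885}{5656} \approx -5.991$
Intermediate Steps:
$- \frac{468}{303} - \frac{498}{112} = \left(-468\right) \frac{1}{303} - \frac{249}{56} = - \frac{156}{101} - \frac{249}{56} = - \frac{33885}{5656}$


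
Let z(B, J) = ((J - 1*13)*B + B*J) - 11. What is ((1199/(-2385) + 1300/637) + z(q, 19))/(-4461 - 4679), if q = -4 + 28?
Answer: -34506617/534073050 ≈ -0.064610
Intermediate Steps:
q = 24
z(B, J) = -11 + B*J + B*(-13 + J) (z(B, J) = ((J - 13)*B + B*J) - 11 = ((-13 + J)*B + B*J) - 11 = (B*(-13 + J) + B*J) - 11 = (B*J + B*(-13 + J)) - 11 = -11 + B*J + B*(-13 + J))
((1199/(-2385) + 1300/637) + z(q, 19))/(-4461 - 4679) = ((1199/(-2385) + 1300/637) + (-11 - 13*24 + 2*24*19))/(-4461 - 4679) = ((1199*(-1/2385) + 1300*(1/637)) + (-11 - 312 + 912))/(-9140) = ((-1199/2385 + 100/49) + 589)*(-1/9140) = (179749/116865 + 589)*(-1/9140) = (69013234/116865)*(-1/9140) = -34506617/534073050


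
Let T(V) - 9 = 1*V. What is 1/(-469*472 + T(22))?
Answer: -1/221337 ≈ -4.5180e-6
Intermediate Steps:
T(V) = 9 + V (T(V) = 9 + 1*V = 9 + V)
1/(-469*472 + T(22)) = 1/(-469*472 + (9 + 22)) = 1/(-221368 + 31) = 1/(-221337) = -1/221337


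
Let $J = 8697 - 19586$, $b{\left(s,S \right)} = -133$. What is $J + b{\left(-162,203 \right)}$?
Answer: $-11022$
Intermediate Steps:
$J = -10889$
$J + b{\left(-162,203 \right)} = -10889 - 133 = -11022$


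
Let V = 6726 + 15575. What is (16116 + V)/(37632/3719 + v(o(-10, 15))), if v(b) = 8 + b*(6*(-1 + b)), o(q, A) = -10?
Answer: 142872823/2521924 ≈ 56.652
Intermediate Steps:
v(b) = 8 + b*(-6 + 6*b)
V = 22301
(16116 + V)/(37632/3719 + v(o(-10, 15))) = (16116 + 22301)/(37632/3719 + (8 - 6*(-10) + 6*(-10)²)) = 38417/(37632*(1/3719) + (8 + 60 + 6*100)) = 38417/(37632/3719 + (8 + 60 + 600)) = 38417/(37632/3719 + 668) = 38417/(2521924/3719) = 38417*(3719/2521924) = 142872823/2521924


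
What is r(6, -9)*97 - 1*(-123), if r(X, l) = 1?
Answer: 220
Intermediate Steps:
r(6, -9)*97 - 1*(-123) = 1*97 - 1*(-123) = 97 + 123 = 220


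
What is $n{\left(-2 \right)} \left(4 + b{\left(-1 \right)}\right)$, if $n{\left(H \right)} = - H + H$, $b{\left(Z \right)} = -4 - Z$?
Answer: $0$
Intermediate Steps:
$n{\left(H \right)} = 0$
$n{\left(-2 \right)} \left(4 + b{\left(-1 \right)}\right) = 0 \left(4 - 3\right) = 0 \cdot 1 = 0$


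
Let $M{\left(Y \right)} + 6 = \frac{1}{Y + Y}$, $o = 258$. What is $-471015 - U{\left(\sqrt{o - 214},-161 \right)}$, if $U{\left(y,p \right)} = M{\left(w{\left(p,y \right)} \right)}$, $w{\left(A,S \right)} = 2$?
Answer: $- \frac{1884037}{4} \approx -4.7101 \cdot 10^{5}$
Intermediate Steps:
$M{\left(Y \right)} = -6 + \frac{1}{2 Y}$ ($M{\left(Y \right)} = -6 + \frac{1}{Y + Y} = -6 + \frac{1}{2 Y}$)
$U{\left(y,p \right)} = - \frac{23}{4}$ ($U{\left(y,p \right)} = -6 + \frac{1}{2 \cdot 2} = -6 + \frac{1}{2} \cdot \frac{1}{2} = -6 + \frac{1}{4} = - \frac{23}{4}$)
$-471015 - U{\left(\sqrt{o - 214},-161 \right)} = -471015 - - \frac{23}{4} = -471015 + \frac{23}{4} = - \frac{1884037}{4}$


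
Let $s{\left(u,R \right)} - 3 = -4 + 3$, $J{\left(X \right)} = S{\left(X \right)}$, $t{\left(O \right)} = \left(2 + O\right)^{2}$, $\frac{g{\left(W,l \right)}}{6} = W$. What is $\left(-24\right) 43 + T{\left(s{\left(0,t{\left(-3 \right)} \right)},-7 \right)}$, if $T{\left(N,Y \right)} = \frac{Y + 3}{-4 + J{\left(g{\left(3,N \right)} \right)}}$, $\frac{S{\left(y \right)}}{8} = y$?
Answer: $- \frac{36121}{35} \approx -1032.0$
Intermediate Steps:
$g{\left(W,l \right)} = 6 W$
$S{\left(y \right)} = 8 y$
$J{\left(X \right)} = 8 X$
$s{\left(u,R \right)} = 2$ ($s{\left(u,R \right)} = 3 + \left(-4 + 3\right) = 3 - 1 = 2$)
$T{\left(N,Y \right)} = \frac{3}{140} + \frac{Y}{140}$ ($T{\left(N,Y \right)} = \frac{Y + 3}{-4 + 8 \cdot 6 \cdot 3} = \frac{3 + Y}{-4 + 8 \cdot 18} = \frac{3 + Y}{-4 + 144} = \frac{3 + Y}{140} = \left(3 + Y\right) \frac{1}{140} = \frac{3}{140} + \frac{Y}{140}$)
$\left(-24\right) 43 + T{\left(s{\left(0,t{\left(-3 \right)} \right)},-7 \right)} = \left(-24\right) 43 + \left(\frac{3}{140} + \frac{1}{140} \left(-7\right)\right) = -1032 + \left(\frac{3}{140} - \frac{1}{20}\right) = -1032 - \frac{1}{35} = - \frac{36121}{35}$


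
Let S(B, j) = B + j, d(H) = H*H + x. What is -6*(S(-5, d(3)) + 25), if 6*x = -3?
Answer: -171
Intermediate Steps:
x = -½ (x = (⅙)*(-3) = -½ ≈ -0.50000)
d(H) = -½ + H² (d(H) = H*H - ½ = H² - ½ = -½ + H²)
-6*(S(-5, d(3)) + 25) = -6*((-5 + (-½ + 3²)) + 25) = -6*((-5 + (-½ + 9)) + 25) = -6*((-5 + 17/2) + 25) = -6*(7/2 + 25) = -6*57/2 = -171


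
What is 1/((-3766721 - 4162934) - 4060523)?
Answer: -1/11990178 ≈ -8.3402e-8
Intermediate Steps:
1/((-3766721 - 4162934) - 4060523) = 1/(-7929655 - 4060523) = 1/(-11990178) = -1/11990178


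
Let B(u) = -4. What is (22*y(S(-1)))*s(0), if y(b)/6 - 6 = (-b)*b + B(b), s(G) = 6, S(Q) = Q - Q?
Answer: 1584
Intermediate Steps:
S(Q) = 0
y(b) = 12 - 6*b**2 (y(b) = 36 + 6*((-b)*b - 4) = 36 + 6*(-b**2 - 4) = 36 + 6*(-4 - b**2) = 36 + (-24 - 6*b**2) = 12 - 6*b**2)
(22*y(S(-1)))*s(0) = (22*(12 - 6*0**2))*6 = (22*(12 - 6*0))*6 = (22*(12 + 0))*6 = (22*12)*6 = 264*6 = 1584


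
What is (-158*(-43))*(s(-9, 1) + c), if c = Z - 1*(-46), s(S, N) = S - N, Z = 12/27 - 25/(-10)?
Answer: 2381297/9 ≈ 2.6459e+5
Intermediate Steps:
Z = 53/18 (Z = 12*(1/27) - 25*(-⅒) = 4/9 + 5/2 = 53/18 ≈ 2.9444)
c = 881/18 (c = 53/18 - 1*(-46) = 53/18 + 46 = 881/18 ≈ 48.944)
(-158*(-43))*(s(-9, 1) + c) = (-158*(-43))*((-9 - 1*1) + 881/18) = 6794*((-9 - 1) + 881/18) = 6794*(-10 + 881/18) = 6794*(701/18) = 2381297/9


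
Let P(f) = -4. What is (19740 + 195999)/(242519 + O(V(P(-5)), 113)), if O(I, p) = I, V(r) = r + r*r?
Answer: 215739/242531 ≈ 0.88953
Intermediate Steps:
V(r) = r + r²
(19740 + 195999)/(242519 + O(V(P(-5)), 113)) = (19740 + 195999)/(242519 - 4*(1 - 4)) = 215739/(242519 - 4*(-3)) = 215739/(242519 + 12) = 215739/242531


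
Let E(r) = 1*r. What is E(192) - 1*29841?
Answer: -29649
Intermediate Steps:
E(r) = r
E(192) - 1*29841 = 192 - 1*29841 = 192 - 29841 = -29649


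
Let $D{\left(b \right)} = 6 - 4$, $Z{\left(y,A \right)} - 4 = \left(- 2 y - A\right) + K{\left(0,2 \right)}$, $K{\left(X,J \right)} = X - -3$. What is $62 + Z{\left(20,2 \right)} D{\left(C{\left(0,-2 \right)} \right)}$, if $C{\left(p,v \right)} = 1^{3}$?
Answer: $-8$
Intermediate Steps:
$C{\left(p,v \right)} = 1$
$K{\left(X,J \right)} = 3 + X$ ($K{\left(X,J \right)} = X + 3 = 3 + X$)
$Z{\left(y,A \right)} = 7 - A - 2 y$ ($Z{\left(y,A \right)} = 4 - \left(-3 + A + 2 y\right) = 7 - A - 2 y$)
$D{\left(b \right)} = 2$
$62 + Z{\left(20,2 \right)} D{\left(C{\left(0,-2 \right)} \right)} = 62 + \left(7 - 2 - 40\right) 2 = 62 - 70 = -8$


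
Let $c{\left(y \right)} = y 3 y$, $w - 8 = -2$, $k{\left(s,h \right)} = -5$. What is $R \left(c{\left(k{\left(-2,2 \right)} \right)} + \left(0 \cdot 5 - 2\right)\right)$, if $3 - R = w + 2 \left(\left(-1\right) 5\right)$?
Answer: $511$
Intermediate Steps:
$w = 6$ ($w = 8 - 2 = 6$)
$c{\left(y \right)} = 3 y^{2}$ ($c{\left(y \right)} = 3 y y = 3 y^{2}$)
$R = 7$ ($R = 3 - \left(6 + 2 \left(\left(-1\right) 5\right)\right) = 3 - \left(6 + 2 \left(-5\right)\right) = 3 - \left(6 - 10\right) = 3 - -4 = 3 + 4 = 7$)
$R \left(c{\left(k{\left(-2,2 \right)} \right)} + \left(0 \cdot 5 - 2\right)\right) = 7 \left(3 \left(-5\right)^{2} + \left(0 \cdot 5 - 2\right)\right) = 7 \left(3 \cdot 25 + \left(0 - 2\right)\right) = 7 \left(75 - 2\right) = 7 \cdot 73 = 511$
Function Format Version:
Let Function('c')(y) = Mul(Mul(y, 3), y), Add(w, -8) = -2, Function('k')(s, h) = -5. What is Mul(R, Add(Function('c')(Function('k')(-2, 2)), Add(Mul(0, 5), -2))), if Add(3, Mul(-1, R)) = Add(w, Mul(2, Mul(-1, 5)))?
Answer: 511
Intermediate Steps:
w = 6 (w = Add(8, -2) = 6)
Function('c')(y) = Mul(3, Pow(y, 2)) (Function('c')(y) = Mul(Mul(3, y), y) = Mul(3, Pow(y, 2)))
R = 7 (R = Add(3, Mul(-1, Add(6, Mul(2, Mul(-1, 5))))) = Add(3, Mul(-1, Add(6, Mul(2, -5)))) = Add(3, Mul(-1, Add(6, -10))) = Add(3, Mul(-1, -4)) = Add(3, 4) = 7)
Mul(R, Add(Function('c')(Function('k')(-2, 2)), Add(Mul(0, 5), -2))) = Mul(7, Add(Mul(3, Pow(-5, 2)), Add(Mul(0, 5), -2))) = Mul(7, Add(Mul(3, 25), Add(0, -2))) = Mul(7, Add(75, -2)) = Mul(7, 73) = 511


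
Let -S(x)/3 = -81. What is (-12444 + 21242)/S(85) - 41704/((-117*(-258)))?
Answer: 363878/10449 ≈ 34.824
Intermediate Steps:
S(x) = 243 (S(x) = -3*(-81) = 243)
(-12444 + 21242)/S(85) - 41704/((-117*(-258))) = (-12444 + 21242)/243 - 41704/((-117*(-258))) = 8798*(1/243) - 41704/30186 = 8798/243 - 41704*1/30186 = 8798/243 - 1604/1161 = 363878/10449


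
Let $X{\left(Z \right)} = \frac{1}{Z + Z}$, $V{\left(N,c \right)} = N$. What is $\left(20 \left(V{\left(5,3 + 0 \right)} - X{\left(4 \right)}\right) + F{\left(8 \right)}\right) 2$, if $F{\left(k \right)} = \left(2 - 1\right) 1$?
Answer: $197$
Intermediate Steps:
$X{\left(Z \right)} = \frac{1}{2 Z}$
$F{\left(k \right)} = 1$ ($F{\left(k \right)} = 1 \cdot 1 = 1$)
$\left(20 \left(V{\left(5,3 + 0 \right)} - X{\left(4 \right)}\right) + F{\left(8 \right)}\right) 2 = \left(20 \left(5 - \frac{1}{2 \cdot 4}\right) + 1\right) 2 = \left(20 \left(5 - \frac{1}{2} \cdot \frac{1}{4}\right) + 1\right) 2 = \left(20 \left(5 - \frac{1}{8}\right) + 1\right) 2 = \left(20 \cdot \frac{39}{8} + 1\right) 2 = \left(\frac{195}{2} + 1\right) 2 = \frac{197}{2} \cdot 2 = 197$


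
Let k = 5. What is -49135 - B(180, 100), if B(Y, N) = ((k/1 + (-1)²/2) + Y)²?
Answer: -334181/4 ≈ -83545.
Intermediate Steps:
B(Y, N) = (11/2 + Y)² (B(Y, N) = ((5/1 + (-1)²/2) + Y)² = ((5*1 + 1*(½)) + Y)² = ((5 + ½) + Y)² = (11/2 + Y)²)
-49135 - B(180, 100) = -49135 - (11 + 2*180)²/4 = -49135 - (11 + 360)²/4 = -49135 - 371²/4 = -49135 - 137641/4 = -334181/4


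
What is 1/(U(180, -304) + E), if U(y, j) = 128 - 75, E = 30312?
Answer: 1/30365 ≈ 3.2933e-5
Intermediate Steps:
U(y, j) = 53
1/(U(180, -304) + E) = 1/(53 + 30312) = 1/30365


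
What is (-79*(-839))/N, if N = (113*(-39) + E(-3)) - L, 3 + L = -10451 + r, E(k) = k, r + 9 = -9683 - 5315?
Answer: 66281/21051 ≈ 3.1486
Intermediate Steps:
r = -15007 (r = -9 + (-9683 - 5315) = -9 - 14998 = -15007)
L = -25461 (L = -3 + (-10451 - 15007) = -3 - 25458 = -25461)
N = 21051 (N = (113*(-39) - 3) - 1*(-25461) = (-4407 - 3) + 25461 = -4410 + 25461 = 21051)
(-79*(-839))/N = -79*(-839)/21051 = 66281*(1/21051) = 66281/21051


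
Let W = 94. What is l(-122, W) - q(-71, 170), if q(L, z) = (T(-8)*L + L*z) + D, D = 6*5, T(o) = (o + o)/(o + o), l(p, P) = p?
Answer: 11989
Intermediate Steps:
T(o) = 1 (T(o) = (2*o)/((2*o)) = (2*o)*(1/(2*o)) = 1)
D = 30
q(L, z) = 30 + L + L*z (q(L, z) = (1*L + L*z) + 30 = (L + L*z) + 30 = 30 + L + L*z)
l(-122, W) - q(-71, 170) = -122 - (30 - 71 - 71*170) = -122 - (30 - 71 - 12070) = -122 - 1*(-12111) = -122 + 12111 = 11989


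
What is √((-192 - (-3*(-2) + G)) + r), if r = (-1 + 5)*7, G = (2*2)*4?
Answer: I*√186 ≈ 13.638*I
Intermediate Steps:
G = 16 (G = 4*4 = 16)
r = 28 (r = 4*7 = 28)
√((-192 - (-3*(-2) + G)) + r) = √((-192 - (-3*(-2) + 16)) + 28) = √((-192 - (-1*(-6) + 16)) + 28) = √((-192 - (6 + 16)) + 28) = √((-192 - 1*22) + 28) = √((-192 - 22) + 28) = √(-214 + 28) = √(-186) = I*√186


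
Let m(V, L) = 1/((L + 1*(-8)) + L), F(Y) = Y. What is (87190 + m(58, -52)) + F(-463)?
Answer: 9713423/112 ≈ 86727.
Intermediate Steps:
m(V, L) = 1/(-8 + 2*L) (m(V, L) = 1/((L - 8) + L) = 1/((-8 + L) + L) = 1/(-8 + 2*L))
(87190 + m(58, -52)) + F(-463) = (87190 + 1/(2*(-4 - 52))) - 463 = (87190 + (½)/(-56)) - 463 = (87190 + (½)*(-1/56)) - 463 = (87190 - 1/112) - 463 = 9765279/112 - 463 = 9713423/112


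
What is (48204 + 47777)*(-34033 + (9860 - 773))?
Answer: -2394342026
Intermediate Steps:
(48204 + 47777)*(-34033 + (9860 - 773)) = 95981*(-34033 + 9087) = 95981*(-24946) = -2394342026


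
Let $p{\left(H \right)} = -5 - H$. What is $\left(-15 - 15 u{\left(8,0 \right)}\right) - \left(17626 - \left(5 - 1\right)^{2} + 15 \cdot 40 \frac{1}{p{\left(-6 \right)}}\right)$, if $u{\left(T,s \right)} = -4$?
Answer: $-18165$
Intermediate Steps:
$\left(-15 - 15 u{\left(8,0 \right)}\right) - \left(17626 - \left(5 - 1\right)^{2} + 15 \cdot 40 \frac{1}{p{\left(-6 \right)}}\right) = \left(-15 - -60\right) - \left(17626 - \left(5 - 1\right)^{2} + 15 \cdot 40 \frac{1}{-5 - -6}\right) = \left(-15 + 60\right) - \left(17610 + 15 \cdot 40 \frac{1}{-5 + 6}\right) = 45 - \left(17610 + 15 \cdot 40 \cdot 1^{-1}\right) = 45 - \left(17610 + 15 \cdot 40 \cdot 1\right) = 45 + \left(\left(\left(-15\right) 40 + 16\right) - 17626\right) = 45 + \left(\left(-600 + 16\right) - 17626\right) = 45 - 18210 = -18165$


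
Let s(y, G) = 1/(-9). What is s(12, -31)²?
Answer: 1/81 ≈ 0.012346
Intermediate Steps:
s(y, G) = -⅑
s(12, -31)² = (-⅑)² = 1/81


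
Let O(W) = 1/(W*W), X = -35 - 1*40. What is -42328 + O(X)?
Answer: -238094999/5625 ≈ -42328.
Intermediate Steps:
X = -75 (X = -35 - 40 = -75)
O(W) = W⁻² (O(W) = 1/(W²) = W⁻²)
-42328 + O(X) = -42328 + (-75)⁻² = -42328 + 1/5625 = -238094999/5625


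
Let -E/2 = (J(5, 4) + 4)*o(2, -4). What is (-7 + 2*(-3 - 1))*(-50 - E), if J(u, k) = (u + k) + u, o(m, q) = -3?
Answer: 2370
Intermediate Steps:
J(u, k) = k + 2*u (J(u, k) = (k + u) + u = k + 2*u)
E = 108 (E = -2*((4 + 2*5) + 4)*(-3) = -2*((4 + 10) + 4)*(-3) = -2*(14 + 4)*(-3) = -36*(-3) = -2*(-54) = 108)
(-7 + 2*(-3 - 1))*(-50 - E) = (-7 + 2*(-3 - 1))*(-50 - 1*108) = (-7 + 2*(-4))*(-50 - 108) = (-7 - 8)*(-158) = -15*(-158) = 2370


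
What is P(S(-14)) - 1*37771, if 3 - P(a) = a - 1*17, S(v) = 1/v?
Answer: -528513/14 ≈ -37751.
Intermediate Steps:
S(v) = 1/v
P(a) = 20 - a (P(a) = 3 - (a - 1*17) = 3 - (a - 17) = 3 - (-17 + a) = 3 + (17 - a) = 20 - a)
P(S(-14)) - 1*37771 = (20 - 1/(-14)) - 1*37771 = (20 - 1*(-1/14)) - 37771 = (20 + 1/14) - 37771 = 281/14 - 37771 = -528513/14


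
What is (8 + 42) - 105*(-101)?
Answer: 10655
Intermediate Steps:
(8 + 42) - 105*(-101) = 50 + 10605 = 10655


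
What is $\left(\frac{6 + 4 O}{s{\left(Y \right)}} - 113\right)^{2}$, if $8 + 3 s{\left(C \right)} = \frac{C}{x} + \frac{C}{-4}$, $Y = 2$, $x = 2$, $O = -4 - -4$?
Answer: $\frac{332929}{25} \approx 13317.0$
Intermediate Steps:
$O = 0$ ($O = -4 + 4 = 0$)
$s{\left(C \right)} = - \frac{8}{3} + \frac{C}{12}$ ($s{\left(C \right)} = - \frac{8}{3} + \frac{\frac{C}{2} + \frac{C}{-4}}{3} = - \frac{8}{3} + \frac{C \frac{1}{2} + C \left(- \frac{1}{4}\right)}{3} = - \frac{8}{3} + \frac{\frac{C}{2} - \frac{C}{4}}{3} = - \frac{8}{3} + \frac{\frac{1}{4} C}{3} = - \frac{8}{3} + \frac{C}{12}$)
$\left(\frac{6 + 4 O}{s{\left(Y \right)}} - 113\right)^{2} = \left(\frac{6 + 4 \cdot 0}{- \frac{8}{3} + \frac{1}{12} \cdot 2} - 113\right)^{2} = \left(\frac{6 + 0}{- \frac{8}{3} + \frac{1}{6}} - 113\right)^{2} = \left(\frac{6}{- \frac{5}{2}} - 113\right)^{2} = \left(6 \left(- \frac{2}{5}\right) - 113\right)^{2} = \left(- \frac{12}{5} - 113\right)^{2} = \left(- \frac{577}{5}\right)^{2} = \frac{332929}{25}$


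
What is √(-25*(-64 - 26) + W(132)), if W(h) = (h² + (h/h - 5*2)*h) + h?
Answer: √18618 ≈ 136.45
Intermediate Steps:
W(h) = h² - 8*h (W(h) = (h² + (1 - 10)*h) + h = (h² - 9*h) + h = h² - 8*h)
√(-25*(-64 - 26) + W(132)) = √(-25*(-64 - 26) + 132*(-8 + 132)) = √(-25*(-90) + 132*124) = √(2250 + 16368) = √18618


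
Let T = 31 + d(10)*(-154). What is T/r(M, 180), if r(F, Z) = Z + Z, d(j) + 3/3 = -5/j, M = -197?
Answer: 131/180 ≈ 0.72778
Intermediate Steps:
d(j) = -1 - 5/j
r(F, Z) = 2*Z
T = 262 (T = 31 + ((-5 - 1*10)/10)*(-154) = 31 + ((-5 - 10)/10)*(-154) = 31 + ((⅒)*(-15))*(-154) = 31 - 3/2*(-154) = 31 + 231 = 262)
T/r(M, 180) = 262/((2*180)) = 262/360 = 262*(1/360) = 131/180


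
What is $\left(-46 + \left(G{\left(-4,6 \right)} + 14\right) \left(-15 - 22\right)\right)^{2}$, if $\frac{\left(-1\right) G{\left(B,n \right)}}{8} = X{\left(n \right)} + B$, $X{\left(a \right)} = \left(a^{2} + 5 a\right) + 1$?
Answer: $327031056$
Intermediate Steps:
$X{\left(a \right)} = 1 + a^{2} + 5 a$
$G{\left(B,n \right)} = -8 - 40 n - 8 B - 8 n^{2}$ ($G{\left(B,n \right)} = - 8 \left(\left(1 + n^{2} + 5 n\right) + B\right) = - 8 \left(1 + B + n^{2} + 5 n\right) = -8 - 40 n - 8 B - 8 n^{2}$)
$\left(-46 + \left(G{\left(-4,6 \right)} + 14\right) \left(-15 - 22\right)\right)^{2} = \left(-46 + \left(\left(-8 - 240 - -32 - 8 \cdot 6^{2}\right) + 14\right) \left(-15 - 22\right)\right)^{2} = \left(-46 + \left(\left(-8 - 240 + 32 - 288\right) + 14\right) \left(-37\right)\right)^{2} = \left(-46 + \left(-504 + 14\right) \left(-37\right)\right)^{2} = \left(-46 - -18130\right)^{2} = \left(-46 + 18130\right)^{2} = 18084^{2} = 327031056$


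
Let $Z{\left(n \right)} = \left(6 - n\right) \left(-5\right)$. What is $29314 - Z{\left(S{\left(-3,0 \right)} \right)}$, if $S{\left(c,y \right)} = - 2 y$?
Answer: $29344$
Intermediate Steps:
$Z{\left(n \right)} = -30 + 5 n$
$29314 - Z{\left(S{\left(-3,0 \right)} \right)} = 29314 - \left(-30 + 5 \left(\left(-2\right) 0\right)\right) = 29314 - \left(-30 + 5 \cdot 0\right) = 29314 - \left(-30 + 0\right) = 29314 - -30 = 29314 + 30 = 29344$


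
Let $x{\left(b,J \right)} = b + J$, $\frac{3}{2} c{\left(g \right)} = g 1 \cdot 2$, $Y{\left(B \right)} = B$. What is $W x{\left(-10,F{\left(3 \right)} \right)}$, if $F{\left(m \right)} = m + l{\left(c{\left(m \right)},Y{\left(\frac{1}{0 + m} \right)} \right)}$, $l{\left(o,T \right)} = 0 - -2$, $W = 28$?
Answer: $-140$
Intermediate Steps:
$c{\left(g \right)} = \frac{4 g}{3}$ ($c{\left(g \right)} = \frac{2 g 1 \cdot 2}{3} = \frac{2 g 2}{3} = \frac{2 \cdot 2 g}{3} = \frac{4 g}{3}$)
$l{\left(o,T \right)} = 2$ ($l{\left(o,T \right)} = 0 + 2 = 2$)
$F{\left(m \right)} = 2 + m$ ($F{\left(m \right)} = m + 2 = 2 + m$)
$x{\left(b,J \right)} = J + b$
$W x{\left(-10,F{\left(3 \right)} \right)} = 28 \left(\left(2 + 3\right) - 10\right) = 28 \left(5 - 10\right) = 28 \left(-5\right) = -140$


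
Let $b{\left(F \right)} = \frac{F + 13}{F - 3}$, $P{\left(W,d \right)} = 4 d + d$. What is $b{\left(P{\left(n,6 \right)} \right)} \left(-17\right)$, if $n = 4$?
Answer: $- \frac{731}{27} \approx -27.074$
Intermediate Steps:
$P{\left(W,d \right)} = 5 d$
$b{\left(F \right)} = \frac{13 + F}{-3 + F}$
$b{\left(P{\left(n,6 \right)} \right)} \left(-17\right) = \frac{13 + 5 \cdot 6}{-3 + 5 \cdot 6} \left(-17\right) = \frac{13 + 30}{-3 + 30} \left(-17\right) = \frac{1}{27} \cdot 43 \left(-17\right) = \frac{43}{27} \left(-17\right) = - \frac{731}{27}$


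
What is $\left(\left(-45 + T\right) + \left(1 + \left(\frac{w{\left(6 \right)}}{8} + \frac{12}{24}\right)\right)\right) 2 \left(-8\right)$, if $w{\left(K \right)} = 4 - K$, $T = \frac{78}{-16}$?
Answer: $778$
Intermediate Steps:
$T = - \frac{39}{8}$ ($T = 78 \left(- \frac{1}{16}\right) = - \frac{39}{8} \approx -4.875$)
$\left(\left(-45 + T\right) + \left(1 + \left(\frac{w{\left(6 \right)}}{8} + \frac{12}{24}\right)\right)\right) 2 \left(-8\right) = \left(\left(-45 - \frac{39}{8}\right) + \left(1 + \left(\frac{4 - 6}{8} + \frac{12}{24}\right)\right)\right) 2 \left(-8\right) = \left(- \frac{399}{8} + \left(1 + \left(\left(4 - 6\right) \frac{1}{8} + 12 \cdot \frac{1}{24}\right)\right)\right) \left(-16\right) = \left(- \frac{399}{8} + \left(1 + \left(\left(-2\right) \frac{1}{8} + \frac{1}{2}\right)\right)\right) \left(-16\right) = \left(- \frac{399}{8} + \left(1 + \left(- \frac{1}{4} + \frac{1}{2}\right)\right)\right) \left(-16\right) = \left(- \frac{399}{8} + \left(1 + \frac{1}{4}\right)\right) \left(-16\right) = \left(- \frac{399}{8} + \frac{5}{4}\right) \left(-16\right) = \left(- \frac{389}{8}\right) \left(-16\right) = 778$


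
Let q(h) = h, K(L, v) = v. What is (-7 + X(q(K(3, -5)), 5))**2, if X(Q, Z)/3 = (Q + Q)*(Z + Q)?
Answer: 49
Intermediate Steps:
X(Q, Z) = 6*Q*(Q + Z) (X(Q, Z) = 3*((Q + Q)*(Z + Q)) = 3*((2*Q)*(Q + Z)) = 3*(2*Q*(Q + Z)) = 6*Q*(Q + Z))
(-7 + X(q(K(3, -5)), 5))**2 = (-7 + 6*(-5)*(-5 + 5))**2 = (-7 + 6*(-5)*0)**2 = (-7 + 0)**2 = (-7)**2 = 49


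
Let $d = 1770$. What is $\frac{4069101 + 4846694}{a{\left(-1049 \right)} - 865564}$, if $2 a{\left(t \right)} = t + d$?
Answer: $- \frac{2547370}{247201} \approx -10.305$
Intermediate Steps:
$a{\left(t \right)} = 885 + \frac{t}{2}$ ($a{\left(t \right)} = \frac{t + 1770}{2} = \frac{1770 + t}{2} = 885 + \frac{t}{2}$)
$\frac{4069101 + 4846694}{a{\left(-1049 \right)} - 865564} = \frac{4069101 + 4846694}{\left(885 + \frac{1}{2} \left(-1049\right)\right) - 865564} = \frac{8915795}{\left(885 - \frac{1049}{2}\right) - 865564} = \frac{8915795}{\frac{721}{2} - 865564} = \frac{8915795}{- \frac{1730407}{2}} = 8915795 \left(- \frac{2}{1730407}\right) = - \frac{2547370}{247201}$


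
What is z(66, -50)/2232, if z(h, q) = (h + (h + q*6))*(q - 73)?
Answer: 287/31 ≈ 9.2581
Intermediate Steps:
z(h, q) = (-73 + q)*(2*h + 6*q) (z(h, q) = (h + (h + 6*q))*(-73 + q) = (2*h + 6*q)*(-73 + q) = (-73 + q)*(2*h + 6*q))
z(66, -50)/2232 = (-438*(-50) - 146*66 + 6*(-50)² + 2*66*(-50))/2232 = (21900 - 9636 + 6*2500 - 6600)*(1/2232) = (21900 - 9636 + 15000 - 6600)*(1/2232) = 20664*(1/2232) = 287/31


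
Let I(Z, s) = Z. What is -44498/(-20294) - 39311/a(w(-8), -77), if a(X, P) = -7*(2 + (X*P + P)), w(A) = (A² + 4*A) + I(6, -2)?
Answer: 68496026/213158029 ≈ 0.32134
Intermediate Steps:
w(A) = 6 + A² + 4*A (w(A) = (A² + 4*A) + 6 = 6 + A² + 4*A)
a(X, P) = -14 - 7*P - 7*P*X (a(X, P) = -7*(2 + (P*X + P)) = -7*(2 + (P + P*X)) = -7*(2 + P + P*X) = -14 - 7*P - 7*P*X)
-44498/(-20294) - 39311/a(w(-8), -77) = -44498/(-20294) - 39311/(-14 - 7*(-77) - 7*(-77)*(6 + (-8)² + 4*(-8))) = -44498*(-1/20294) - 39311/(-14 + 539 - 7*(-77)*(6 + 64 - 32)) = 22249/10147 - 39311/(-14 + 539 - 7*(-77)*38) = 22249/10147 - 39311/(-14 + 539 + 20482) = 22249/10147 - 39311/21007 = 68496026/213158029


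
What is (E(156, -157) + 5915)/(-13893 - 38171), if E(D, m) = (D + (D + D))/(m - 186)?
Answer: -2028377/17857952 ≈ -0.11358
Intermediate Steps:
E(D, m) = 3*D/(-186 + m) (E(D, m) = (D + 2*D)/(-186 + m) = (3*D)/(-186 + m) = 3*D/(-186 + m))
(E(156, -157) + 5915)/(-13893 - 38171) = (3*156/(-186 - 157) + 5915)/(-13893 - 38171) = (3*156/(-343) + 5915)/(-52064) = (3*156*(-1/343) + 5915)*(-1/52064) = (-468/343 + 5915)*(-1/52064) = (2028377/343)*(-1/52064) = -2028377/17857952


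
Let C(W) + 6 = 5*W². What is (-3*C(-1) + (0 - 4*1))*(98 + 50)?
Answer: -148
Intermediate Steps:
C(W) = -6 + 5*W²
(-3*C(-1) + (0 - 4*1))*(98 + 50) = (-3*(-6 + 5*(-1)²) + (0 - 4*1))*(98 + 50) = (-3*(-6 + 5*1) + (0 - 4))*148 = (-3*(-6 + 5) - 4)*148 = (-3*(-1) - 4)*148 = (3 - 4)*148 = -1*148 = -148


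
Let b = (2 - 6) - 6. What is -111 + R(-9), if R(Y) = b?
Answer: -121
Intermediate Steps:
b = -10 (b = -4 - 6 = -10)
R(Y) = -10
-111 + R(-9) = -111 - 10 = -121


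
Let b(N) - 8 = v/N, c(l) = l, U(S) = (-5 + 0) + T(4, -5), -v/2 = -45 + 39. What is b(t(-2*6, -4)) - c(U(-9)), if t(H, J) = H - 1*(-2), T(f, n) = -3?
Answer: 74/5 ≈ 14.800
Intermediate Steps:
v = 12 (v = -2*(-45 + 39) = -2*(-6) = 12)
U(S) = -8 (U(S) = (-5 + 0) - 3 = -5 - 3 = -8)
t(H, J) = 2 + H (t(H, J) = H + 2 = 2 + H)
b(N) = 8 + 12/N
b(t(-2*6, -4)) - c(U(-9)) = (8 + 12/(2 - 2*6)) - 1*(-8) = (8 + 12/(2 - 12)) + 8 = (8 + 12/(-10)) + 8 = (8 + 12*(-1/10)) + 8 = (8 - 6/5) + 8 = 34/5 + 8 = 74/5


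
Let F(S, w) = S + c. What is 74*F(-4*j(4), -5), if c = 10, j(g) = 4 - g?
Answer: 740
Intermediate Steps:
F(S, w) = 10 + S (F(S, w) = S + 10 = 10 + S)
74*F(-4*j(4), -5) = 74*(10 - 4*(4 - 1*4)) = 74*(10 - 4*(4 - 4)) = 74*(10 - 4*0) = 74*(10 + 0) = 74*10 = 740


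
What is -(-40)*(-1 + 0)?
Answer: -40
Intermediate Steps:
-(-40)*(-1 + 0) = -(-40)*(-1) = -4*10 = -40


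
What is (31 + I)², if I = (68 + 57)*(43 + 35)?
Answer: 95667961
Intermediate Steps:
I = 9750 (I = 125*78 = 9750)
(31 + I)² = (31 + 9750)² = 9781² = 95667961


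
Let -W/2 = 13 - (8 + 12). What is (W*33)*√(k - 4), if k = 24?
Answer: 924*√5 ≈ 2066.1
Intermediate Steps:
W = 14 (W = -2*(13 - (8 + 12)) = -2*(13 - 1*20) = -2*(13 - 20) = -2*(-7) = 14)
(W*33)*√(k - 4) = (14*33)*√(24 - 4) = 462*√20 = 462*(2*√5) = 924*√5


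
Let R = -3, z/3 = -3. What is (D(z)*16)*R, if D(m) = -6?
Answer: 288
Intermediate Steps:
z = -9 (z = 3*(-3) = -9)
(D(z)*16)*R = -6*16*(-3) = -96*(-3) = 288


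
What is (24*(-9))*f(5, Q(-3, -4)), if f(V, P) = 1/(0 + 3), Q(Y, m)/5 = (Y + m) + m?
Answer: -72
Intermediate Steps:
Q(Y, m) = 5*Y + 10*m (Q(Y, m) = 5*((Y + m) + m) = 5*(Y + 2*m) = 5*Y + 10*m)
f(V, P) = 1/3
(24*(-9))*f(5, Q(-3, -4)) = (24*(-9))*(1/3) = -216*1/3 = -72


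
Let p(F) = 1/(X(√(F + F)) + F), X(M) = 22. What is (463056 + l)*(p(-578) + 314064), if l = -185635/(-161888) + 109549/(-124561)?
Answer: 1630509964266355020951373/11211701729408 ≈ 1.4543e+11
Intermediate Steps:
p(F) = 1/(22 + F)
l = 5388212723/20164931168 (l = -185635*(-1/161888) + 109549*(-1/124561) = 185635/161888 - 109549/124561 = 5388212723/20164931168 ≈ 0.26721)
(463056 + l)*(p(-578) + 314064) = (463056 + 5388212723/20164931168)*(1/(22 - 578) + 314064) = 9337497755142131*(1/(-556) + 314064)/20164931168 = 9337497755142131*(-1/556 + 314064)/20164931168 = (9337497755142131/20164931168)*(174619583/556) = 1630509964266355020951373/11211701729408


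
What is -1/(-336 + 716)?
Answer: -1/380 ≈ -0.0026316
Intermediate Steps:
-1/(-336 + 716) = -1/380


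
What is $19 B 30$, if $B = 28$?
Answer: $15960$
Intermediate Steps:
$19 B 30 = 19 \cdot 28 \cdot 30 = 532 \cdot 30 = 15960$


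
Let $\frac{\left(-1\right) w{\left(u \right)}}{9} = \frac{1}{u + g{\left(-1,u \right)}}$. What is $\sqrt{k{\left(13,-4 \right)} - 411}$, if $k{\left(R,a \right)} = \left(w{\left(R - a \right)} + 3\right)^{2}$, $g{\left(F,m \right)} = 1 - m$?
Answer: $5 i \sqrt{15} \approx 19.365 i$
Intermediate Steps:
$w{\left(u \right)} = -9$ ($w{\left(u \right)} = - \frac{9}{u - \left(-1 + u\right)} = - \frac{9}{1} = \left(-9\right) 1 = -9$)
$k{\left(R,a \right)} = 36$ ($k{\left(R,a \right)} = \left(-9 + 3\right)^{2} = \left(-6\right)^{2} = 36$)
$\sqrt{k{\left(13,-4 \right)} - 411} = \sqrt{36 - 411} = \sqrt{-375} = 5 i \sqrt{15}$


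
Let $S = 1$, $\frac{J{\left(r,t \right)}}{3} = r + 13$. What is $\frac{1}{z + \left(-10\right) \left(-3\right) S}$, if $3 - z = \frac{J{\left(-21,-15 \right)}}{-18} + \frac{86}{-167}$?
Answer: $\frac{501}{16123} \approx 0.031074$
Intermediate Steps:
$J{\left(r,t \right)} = 39 + 3 r$ ($J{\left(r,t \right)} = 3 \left(r + 13\right) = 3 \left(13 + r\right) = 39 + 3 r$)
$z = \frac{1093}{501}$ ($z = 3 - \left(\frac{39 + 3 \left(-21\right)}{-18} + \frac{86}{-167}\right) = 3 - \left(\left(39 - 63\right) \left(- \frac{1}{18}\right) + 86 \left(- \frac{1}{167}\right)\right) = 3 - \left(\left(-24\right) \left(- \frac{1}{18}\right) - \frac{86}{167}\right) = 3 - \left(\frac{4}{3} - \frac{86}{167}\right) = 3 - \frac{410}{501} = \frac{1093}{501} \approx 2.1816$)
$\frac{1}{z + \left(-10\right) \left(-3\right) S} = \frac{1}{\frac{1093}{501} + \left(-10\right) \left(-3\right) 1} = \frac{1}{\frac{1093}{501} + 30 \cdot 1} = \frac{1}{\frac{1093}{501} + 30} = \frac{1}{\frac{16123}{501}} = \frac{501}{16123}$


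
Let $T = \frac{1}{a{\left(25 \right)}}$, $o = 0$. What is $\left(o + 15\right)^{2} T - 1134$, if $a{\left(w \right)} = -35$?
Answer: $- \frac{7983}{7} \approx -1140.4$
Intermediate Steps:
$T = - \frac{1}{35}$ ($T = \frac{1}{-35} = - \frac{1}{35} \approx -0.028571$)
$\left(o + 15\right)^{2} T - 1134 = \left(0 + 15\right)^{2} \left(- \frac{1}{35}\right) - 1134 = 15^{2} \left(- \frac{1}{35}\right) - 1134 = 225 \left(- \frac{1}{35}\right) - 1134 = - \frac{45}{7} - 1134 = - \frac{7983}{7}$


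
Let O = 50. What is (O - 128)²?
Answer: 6084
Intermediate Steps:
(O - 128)² = (50 - 128)² = (-78)² = 6084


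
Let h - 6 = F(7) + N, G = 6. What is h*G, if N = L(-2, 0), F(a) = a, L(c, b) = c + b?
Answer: 66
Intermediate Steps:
L(c, b) = b + c
N = -2 (N = 0 - 2 = -2)
h = 11 (h = 6 + (7 - 2) = 6 + 5 = 11)
h*G = 11*6 = 66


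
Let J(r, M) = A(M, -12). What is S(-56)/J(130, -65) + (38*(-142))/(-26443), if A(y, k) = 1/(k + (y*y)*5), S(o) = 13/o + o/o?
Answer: 24006817713/1480808 ≈ 16212.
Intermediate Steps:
S(o) = 1 + 13/o (S(o) = 13/o + 1 = 1 + 13/o)
A(y, k) = 1/(k + 5*y**2) (A(y, k) = 1/(k + y**2*5) = 1/(k + 5*y**2))
J(r, M) = 1/(-12 + 5*M**2)
S(-56)/J(130, -65) + (38*(-142))/(-26443) = ((13 - 56)/(-56))/(1/(-12 + 5*(-65)**2)) + (38*(-142))/(-26443) = (-1/56*(-43))/(1/(-12 + 5*4225)) - 5396*(-1/26443) = 43/(56*(1/(-12 + 21125))) + 5396/26443 = 43/(56*(1/21113)) + 5396/26443 = (43/56)*21113 + 5396/26443 = 907859/56 + 5396/26443 = 24006817713/1480808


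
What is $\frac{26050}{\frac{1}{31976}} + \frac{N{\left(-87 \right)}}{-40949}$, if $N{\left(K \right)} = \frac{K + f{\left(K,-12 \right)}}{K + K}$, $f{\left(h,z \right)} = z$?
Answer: $\frac{1978350134941567}{2375042} \approx 8.3297 \cdot 10^{8}$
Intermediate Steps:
$N{\left(K \right)} = \frac{-12 + K}{2 K}$ ($N{\left(K \right)} = \frac{K - 12}{K + K} = \frac{-12 + K}{2 K}$)
$\frac{26050}{\frac{1}{31976}} + \frac{N{\left(-87 \right)}}{-40949} = \frac{26050}{\frac{1}{31976}} + \frac{\frac{1}{2} \frac{1}{-87} \left(-12 - 87\right)}{-40949} = 26050 \frac{1}{\frac{1}{31976}} + \frac{1}{2} \left(- \frac{1}{87}\right) \left(-99\right) \left(- \frac{1}{40949}\right) = 26050 \cdot 31976 + \frac{33}{58} \left(- \frac{1}{40949}\right) = 832974800 - \frac{33}{2375042} = \frac{1978350134941567}{2375042}$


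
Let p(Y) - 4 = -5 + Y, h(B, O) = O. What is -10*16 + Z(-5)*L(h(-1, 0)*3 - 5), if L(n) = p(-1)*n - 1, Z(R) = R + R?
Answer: -250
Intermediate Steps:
p(Y) = -1 + Y (p(Y) = 4 + (-5 + Y) = -1 + Y)
Z(R) = 2*R
L(n) = -1 - 2*n (L(n) = (-1 - 1)*n - 1 = -2*n - 1 = -1 - 2*n)
-10*16 + Z(-5)*L(h(-1, 0)*3 - 5) = -10*16 + (2*(-5))*(-1 - 2*(0*3 - 5)) = -160 - 10*(-1 - 2*(0 - 5)) = -160 - 10*(-1 - 2*(-5)) = -160 - 10*(-1 + 10) = -160 - 10*9 = -160 - 90 = -250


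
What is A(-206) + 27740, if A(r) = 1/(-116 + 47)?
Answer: 1914059/69 ≈ 27740.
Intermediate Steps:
A(r) = -1/69 (A(r) = 1/(-69) = -1/69)
A(-206) + 27740 = -1/69 + 27740 = 1914059/69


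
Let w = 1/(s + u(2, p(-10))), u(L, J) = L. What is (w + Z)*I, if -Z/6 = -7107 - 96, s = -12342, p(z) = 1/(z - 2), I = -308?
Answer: -41064879163/3085 ≈ -1.3311e+7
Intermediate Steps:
p(z) = 1/(-2 + z)
Z = 43218 (Z = -6*(-7107 - 96) = -6*(-7203) = 43218)
w = -1/12340 (w = 1/(-12342 + 2) = 1/(-12340) = -1/12340 ≈ -8.1037e-5)
(w + Z)*I = (-1/12340 + 43218)*(-308) = (533310119/12340)*(-308) = -41064879163/3085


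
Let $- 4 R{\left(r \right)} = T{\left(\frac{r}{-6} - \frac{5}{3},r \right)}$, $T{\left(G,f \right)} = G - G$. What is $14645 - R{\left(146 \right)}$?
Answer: $14645$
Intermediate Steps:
$T{\left(G,f \right)} = 0$
$R{\left(r \right)} = 0$ ($R{\left(r \right)} = \left(- \frac{1}{4}\right) 0 = 0$)
$14645 - R{\left(146 \right)} = 14645 - 0 = 14645 + 0 = 14645$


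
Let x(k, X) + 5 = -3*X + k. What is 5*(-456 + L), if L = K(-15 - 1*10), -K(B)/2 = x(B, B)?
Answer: -2730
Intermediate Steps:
x(k, X) = -5 + k - 3*X (x(k, X) = -5 + (-3*X + k) = -5 + (k - 3*X) = -5 + k - 3*X)
K(B) = 10 + 4*B (K(B) = -2*(-5 + B - 3*B) = -2*(-5 - 2*B) = 10 + 4*B)
L = -90 (L = 10 + 4*(-15 - 1*10) = 10 + 4*(-15 - 10) = 10 + 4*(-25) = 10 - 100 = -90)
5*(-456 + L) = 5*(-456 - 90) = 5*(-546) = -2730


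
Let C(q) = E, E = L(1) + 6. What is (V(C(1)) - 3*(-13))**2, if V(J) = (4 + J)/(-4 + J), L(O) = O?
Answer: 16384/9 ≈ 1820.4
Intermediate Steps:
E = 7 (E = 1 + 6 = 7)
C(q) = 7
V(J) = (4 + J)/(-4 + J)
(V(C(1)) - 3*(-13))**2 = ((4 + 7)/(-4 + 7) - 3*(-13))**2 = (11/3 + 39)**2 = (128/3)**2 = 16384/9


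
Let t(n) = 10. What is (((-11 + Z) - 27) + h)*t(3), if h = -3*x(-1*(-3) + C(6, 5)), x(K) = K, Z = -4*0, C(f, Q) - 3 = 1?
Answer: -590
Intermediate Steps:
C(f, Q) = 4 (C(f, Q) = 3 + 1 = 4)
Z = 0
h = -21 (h = -3*(-1*(-3) + 4) = -3*(3 + 4) = -3*7 = -21)
(((-11 + Z) - 27) + h)*t(3) = (((-11 + 0) - 27) - 21)*10 = ((-11 - 27) - 21)*10 = (-38 - 21)*10 = -59*10 = -590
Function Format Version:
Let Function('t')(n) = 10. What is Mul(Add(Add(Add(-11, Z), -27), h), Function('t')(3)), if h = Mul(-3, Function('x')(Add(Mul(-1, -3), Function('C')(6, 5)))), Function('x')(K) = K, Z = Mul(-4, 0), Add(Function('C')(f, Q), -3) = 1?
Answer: -590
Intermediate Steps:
Function('C')(f, Q) = 4 (Function('C')(f, Q) = Add(3, 1) = 4)
Z = 0
h = -21 (h = Mul(-3, Add(Mul(-1, -3), 4)) = Mul(-3, Add(3, 4)) = Mul(-3, 7) = -21)
Mul(Add(Add(Add(-11, Z), -27), h), Function('t')(3)) = Mul(Add(Add(Add(-11, 0), -27), -21), 10) = Mul(Add(Add(-11, -27), -21), 10) = Mul(Add(-38, -21), 10) = Mul(-59, 10) = -590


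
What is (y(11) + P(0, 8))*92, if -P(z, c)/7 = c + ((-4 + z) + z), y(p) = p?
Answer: -1564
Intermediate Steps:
P(z, c) = 28 - 14*z - 7*c (P(z, c) = -7*(c + ((-4 + z) + z)) = -7*(c + (-4 + 2*z)) = -7*(-4 + c + 2*z) = 28 - 14*z - 7*c)
(y(11) + P(0, 8))*92 = (11 + (28 - 14*0 - 7*8))*92 = (11 + (28 + 0 - 56))*92 = (11 - 28)*92 = -17*92 = -1564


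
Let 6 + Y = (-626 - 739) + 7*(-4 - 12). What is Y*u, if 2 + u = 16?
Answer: -20762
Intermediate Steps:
u = 14 (u = -2 + 16 = 14)
Y = -1483 (Y = -6 + ((-626 - 739) + 7*(-4 - 12)) = -6 + (-1365 + 7*(-16)) = -6 + (-1365 - 112) = -6 - 1477 = -1483)
Y*u = -1483*14 = -20762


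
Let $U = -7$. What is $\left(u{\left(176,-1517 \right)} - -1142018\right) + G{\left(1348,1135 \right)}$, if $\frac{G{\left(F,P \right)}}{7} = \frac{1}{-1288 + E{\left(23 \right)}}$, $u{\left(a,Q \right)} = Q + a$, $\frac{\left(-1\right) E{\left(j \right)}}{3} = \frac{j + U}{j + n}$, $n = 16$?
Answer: $\frac{19117746429}{16760} \approx 1.1407 \cdot 10^{6}$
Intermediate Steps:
$E{\left(j \right)} = - \frac{3 \left(-7 + j\right)}{16 + j}$ ($E{\left(j \right)} = - 3 \frac{j - 7}{j + 16} = - 3 \frac{-7 + j}{16 + j} = - \frac{3 \left(-7 + j\right)}{16 + j}$)
$G{\left(F,P \right)} = - \frac{91}{16760}$ ($G{\left(F,P \right)} = \frac{7}{-1288 + \frac{3 \left(7 - 23\right)}{16 + 23}} = \frac{7}{-1288 + \frac{3 \left(7 - 23\right)}{39}} = \frac{7}{-1288 + 3 \cdot \frac{1}{39} \left(-16\right)} = \frac{7}{-1288 - \frac{16}{13}} = \frac{7}{- \frac{16760}{13}} = 7 \left(- \frac{13}{16760}\right) = - \frac{91}{16760}$)
$\left(u{\left(176,-1517 \right)} - -1142018\right) + G{\left(1348,1135 \right)} = \left(\left(-1517 + 176\right) - -1142018\right) - \frac{91}{16760} = \left(-1341 + 1142018\right) - \frac{91}{16760} = 1140677 - \frac{91}{16760} = \frac{19117746429}{16760}$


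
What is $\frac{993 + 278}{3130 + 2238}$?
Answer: $\frac{1271}{5368} \approx 0.23677$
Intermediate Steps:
$\frac{993 + 278}{3130 + 2238} = \frac{1271}{5368}$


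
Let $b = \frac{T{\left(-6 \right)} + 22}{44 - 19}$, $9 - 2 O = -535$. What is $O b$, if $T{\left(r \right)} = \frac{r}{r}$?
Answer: $\frac{6256}{25} \approx 250.24$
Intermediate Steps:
$O = 272$ ($O = \frac{9}{2} - - \frac{535}{2} = \frac{9}{2} + \frac{535}{2} = 272$)
$T{\left(r \right)} = 1$
$b = \frac{23}{25}$ ($b = \frac{1 + 22}{44 - 19} = \frac{23}{25} \approx 0.92$)
$O b = 272 \cdot \frac{23}{25} = \frac{6256}{25}$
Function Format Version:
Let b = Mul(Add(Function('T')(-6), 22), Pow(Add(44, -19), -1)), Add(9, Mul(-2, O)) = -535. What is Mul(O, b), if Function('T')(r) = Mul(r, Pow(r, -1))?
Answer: Rational(6256, 25) ≈ 250.24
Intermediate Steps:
O = 272 (O = Add(Rational(9, 2), Mul(Rational(-1, 2), -535)) = Add(Rational(9, 2), Rational(535, 2)) = 272)
Function('T')(r) = 1
b = Rational(23, 25) (b = Mul(Add(1, 22), Pow(Add(44, -19), -1)) = Mul(23, Pow(25, -1)) = Mul(23, Rational(1, 25)) = Rational(23, 25) ≈ 0.92000)
Mul(O, b) = Mul(272, Rational(23, 25)) = Rational(6256, 25)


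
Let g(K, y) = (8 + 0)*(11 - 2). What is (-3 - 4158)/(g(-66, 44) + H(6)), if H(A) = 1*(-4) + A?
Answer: -4161/74 ≈ -56.230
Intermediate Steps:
g(K, y) = 72 (g(K, y) = 8*9 = 72)
H(A) = -4 + A
(-3 - 4158)/(g(-66, 44) + H(6)) = (-3 - 4158)/(72 + (-4 + 6)) = -4161/(72 + 2) = -4161/74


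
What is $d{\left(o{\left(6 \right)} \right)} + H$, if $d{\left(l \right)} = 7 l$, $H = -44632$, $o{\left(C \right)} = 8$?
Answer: $-44576$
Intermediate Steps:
$d{\left(o{\left(6 \right)} \right)} + H = 7 \cdot 8 - 44632 = 56 - 44632 = -44576$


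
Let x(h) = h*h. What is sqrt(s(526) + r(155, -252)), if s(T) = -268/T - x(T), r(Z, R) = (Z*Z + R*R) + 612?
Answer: I*sqrt(13040812657)/263 ≈ 434.21*I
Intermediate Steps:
x(h) = h**2
r(Z, R) = 612 + R**2 + Z**2 (r(Z, R) = (Z**2 + R**2) + 612 = (R**2 + Z**2) + 612 = 612 + R**2 + Z**2)
s(T) = -T**2 - 268/T (s(T) = -268/T - T**2 = -T**2 - 268/T)
sqrt(s(526) + r(155, -252)) = sqrt((-268 - 1*526**3)/526 + (612 + (-252)**2 + 155**2)) = sqrt((-268 - 1*145531576)/526 + (612 + 63504 + 24025)) = sqrt((-268 - 145531576)/526 + 88141) = sqrt((1/526)*(-145531844) + 88141) = sqrt(-72765922/263 + 88141) = sqrt(-49584839/263) = I*sqrt(13040812657)/263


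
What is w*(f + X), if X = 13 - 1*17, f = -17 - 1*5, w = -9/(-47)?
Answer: -234/47 ≈ -4.9787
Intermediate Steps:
w = 9/47 (w = -9*(-1/47) = 9/47 ≈ 0.19149)
f = -22 (f = -17 - 5 = -22)
X = -4 (X = 13 - 17 = -4)
w*(f + X) = 9*(-22 - 4)/47 = (9/47)*(-26) = -234/47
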